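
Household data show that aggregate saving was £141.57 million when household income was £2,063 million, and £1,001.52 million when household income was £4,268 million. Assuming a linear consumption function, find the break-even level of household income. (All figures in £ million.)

Y = 1700

MPS = ΔS/ΔY = (1001.52 − 141.57)/(4268 − 2063) = 859.95/2205 = 0.39
MPC = 1 − MPS = 0.61
From S(2063) = 141.57: −a + 0.39(2063) = 141.57, so a = 804.57 − 141.57 = 663
Break-even (S = 0): Y = a/MPS = 663/0.39 = 1700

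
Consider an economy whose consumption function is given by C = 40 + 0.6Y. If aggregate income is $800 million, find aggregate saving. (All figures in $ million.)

S = 280

C = 40 + 0.6(800) = 40 + 480 = 520
S = Y − C = 800 − 520 = 280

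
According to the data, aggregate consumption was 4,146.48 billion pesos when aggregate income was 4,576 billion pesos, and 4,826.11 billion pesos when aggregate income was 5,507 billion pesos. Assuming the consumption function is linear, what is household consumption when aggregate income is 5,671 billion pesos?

MPC = (4826.11 − 4146.48)/(5507 − 4576) = 679.63/931 = 0.73
a = 4146.48 − 0.73(4576) = 4146.48 − 3340.48 = 806
C = 806 + 0.73(5671) = 806 + 4139.83 = 4945.83

C = 4945.83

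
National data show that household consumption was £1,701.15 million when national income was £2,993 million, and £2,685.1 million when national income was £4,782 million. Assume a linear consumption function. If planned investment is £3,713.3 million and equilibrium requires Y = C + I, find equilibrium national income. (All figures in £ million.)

Y = 8374

MPC = (2685.1 − 1701.15)/(4782 − 2993) = 983.95/1789 = 0.55
a = 1701.15 − 0.55(2993) = 55
Equilibrium: Y = 55 + 0.55Y + 3713.3
0.45Y = 3768.3, so Y = 3768.3/0.45 = 8374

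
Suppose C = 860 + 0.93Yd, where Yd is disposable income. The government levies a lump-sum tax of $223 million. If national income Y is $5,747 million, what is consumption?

Yd = Y − T = 5747 − 223 = 5524
C = 860 + 0.93(5524) = 860 + 5137.32 = 5997.32

C = 5997.32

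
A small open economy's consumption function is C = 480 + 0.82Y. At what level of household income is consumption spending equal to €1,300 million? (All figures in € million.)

Y = 1000

480 + 0.82Y = 1300
0.82Y = 820, so Y = 820/0.82 = 1000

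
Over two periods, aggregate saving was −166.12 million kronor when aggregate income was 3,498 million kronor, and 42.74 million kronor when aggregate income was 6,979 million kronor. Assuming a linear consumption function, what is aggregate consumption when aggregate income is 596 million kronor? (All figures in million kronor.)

MPS = ΔS/ΔY = (42.74 − (-166.12))/(6979 − 3498) = 208.86/3481 = 0.06
MPC = 1 − MPS = 0.94
Autonomous saving = -166.12 − 0.06(3498) = -376, so a = 376
C = 376 + 0.94(596) = 376 + 560.24 = 936.24

C = 936.24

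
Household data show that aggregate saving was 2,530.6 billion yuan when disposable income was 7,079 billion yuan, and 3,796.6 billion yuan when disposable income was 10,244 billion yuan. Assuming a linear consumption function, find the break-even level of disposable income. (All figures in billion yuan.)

Y = 752.5

MPS = ΔS/ΔY = (3796.6 − 2530.6)/(10244 − 7079) = 1266/3165 = 0.4
MPC = 1 − MPS = 0.6
From S(7079) = 2530.6: −a + 0.4(7079) = 2530.6, so a = 2831.6 − 2530.6 = 301
Break-even (S = 0): Y = a/MPS = 301/0.4 = 752.5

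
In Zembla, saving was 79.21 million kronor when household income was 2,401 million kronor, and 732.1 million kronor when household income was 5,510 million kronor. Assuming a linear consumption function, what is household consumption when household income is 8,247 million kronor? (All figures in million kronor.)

MPS = ΔS/ΔY = (732.1 − 79.21)/(5510 − 2401) = 652.89/3109 = 0.21
MPC = 1 − MPS = 0.79
Autonomous saving = 79.21 − 0.21(2401) = -425, so a = 425
C = 425 + 0.79(8247) = 425 + 6515.13 = 6940.13

C = 6940.13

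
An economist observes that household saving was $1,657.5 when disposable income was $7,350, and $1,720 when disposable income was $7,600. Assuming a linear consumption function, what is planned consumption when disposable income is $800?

MPS = ΔS/ΔY = (1720 − 1657.5)/(7600 − 7350) = 62.5/250 = 0.25
MPC = 1 − MPS = 0.75
Autonomous saving = 1657.5 − 0.25(7350) = -180, so a = 180
C = 180 + 0.75(800) = 180 + 600 = 780

C = 780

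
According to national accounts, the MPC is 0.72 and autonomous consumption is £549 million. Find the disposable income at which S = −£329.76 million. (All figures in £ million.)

S = Y − C = -549 + 0.28Y
-549 + 0.28Y = -329.76, so 0.28Y = 219.24 and Y = 783

Y = 783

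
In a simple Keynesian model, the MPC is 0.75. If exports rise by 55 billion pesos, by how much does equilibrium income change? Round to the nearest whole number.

The multiplier is 1/(1 − MPC) = 1/0.25.
ΔY = 55/0.25 = 220.00 ≈ 220

ΔY ≈ 220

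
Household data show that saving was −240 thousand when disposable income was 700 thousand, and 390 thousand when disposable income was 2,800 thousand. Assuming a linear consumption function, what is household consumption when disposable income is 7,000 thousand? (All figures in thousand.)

C = 5350

MPS = ΔS/ΔY = (390 − (-240))/(2800 − 700) = 630/2100 = 0.3
MPC = 1 − MPS = 0.7
Autonomous saving = -240 − 0.3(700) = -450, so a = 450
C = 450 + 0.7(7000) = 450 + 4900 = 5350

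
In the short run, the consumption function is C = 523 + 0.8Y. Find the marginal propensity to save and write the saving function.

MPS = 0.2; S = -523 + 0.2Y

MPS = 1 − MPC = 1 − 0.8 = 0.2
S = Y − C = -523 + 0.2Y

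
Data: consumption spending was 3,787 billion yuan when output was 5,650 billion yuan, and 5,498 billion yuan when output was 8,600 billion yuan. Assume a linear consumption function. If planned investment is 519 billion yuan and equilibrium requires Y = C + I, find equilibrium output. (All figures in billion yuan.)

MPC = (5498 − 3787)/(8600 − 5650) = 1711/2950 = 0.58
a = 3787 − 0.58(5650) = 510
Equilibrium: Y = 510 + 0.58Y + 519
0.42Y = 1029, so Y = 1029/0.42 = 2450

Y = 2450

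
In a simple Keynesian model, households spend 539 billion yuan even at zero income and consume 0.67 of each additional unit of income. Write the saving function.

S = Y − C = Y − (539 + 0.67Y) = -539 + (1 − 0.67)Y

S = -539 + 0.33Y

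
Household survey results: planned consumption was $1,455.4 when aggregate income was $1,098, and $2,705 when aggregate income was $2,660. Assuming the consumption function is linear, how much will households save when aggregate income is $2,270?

S = -123

MPC = (2705 − 1455.4)/(2660 − 1098) = 1249.6/1562 = 0.8
a = 1455.4 − 0.8(1098) = 1455.4 − 878.4 = 577
C = 577 + 0.8(2270) = 2393
S = 2270 − 2393 = -123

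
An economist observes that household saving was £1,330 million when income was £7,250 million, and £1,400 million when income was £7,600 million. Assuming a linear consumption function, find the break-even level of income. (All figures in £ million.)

Y = 600

MPS = ΔS/ΔY = (1400 − 1330)/(7600 − 7250) = 70/350 = 0.2
MPC = 1 − MPS = 0.8
From S(7250) = 1330: −a + 0.2(7250) = 1330, so a = 1450 − 1330 = 120
Break-even (S = 0): Y = a/MPS = 120/0.2 = 600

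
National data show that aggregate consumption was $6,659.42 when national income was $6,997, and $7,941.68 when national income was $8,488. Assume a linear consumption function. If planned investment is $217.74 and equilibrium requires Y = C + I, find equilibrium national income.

Y = 6141

MPC = (7941.68 − 6659.42)/(8488 − 6997) = 1282.26/1491 = 0.86
a = 6659.42 − 0.86(6997) = 642
Equilibrium: Y = 642 + 0.86Y + 217.74
0.14Y = 859.74, so Y = 859.74/0.14 = 6141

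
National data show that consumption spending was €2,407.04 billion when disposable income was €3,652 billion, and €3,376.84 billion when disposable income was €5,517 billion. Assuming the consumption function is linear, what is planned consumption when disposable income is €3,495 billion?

C = 2325.4

MPC = (3376.84 − 2407.04)/(5517 − 3652) = 969.8/1865 = 0.52
a = 2407.04 − 0.52(3652) = 2407.04 − 1899.04 = 508
C = 508 + 0.52(3495) = 508 + 1817.4 = 2325.4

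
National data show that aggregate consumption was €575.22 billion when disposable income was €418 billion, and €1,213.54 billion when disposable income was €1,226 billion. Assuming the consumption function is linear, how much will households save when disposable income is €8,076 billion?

MPC = (1213.54 − 575.22)/(1226 − 418) = 638.32/808 = 0.79
a = 575.22 − 0.79(418) = 575.22 − 330.22 = 245
C = 245 + 0.79(8076) = 6625.04
S = 8076 − 6625.04 = 1450.96

S = 1450.96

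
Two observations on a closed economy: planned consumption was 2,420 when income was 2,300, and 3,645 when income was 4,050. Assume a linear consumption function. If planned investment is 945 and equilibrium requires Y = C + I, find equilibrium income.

Y = 5850

MPC = (3645 − 2420)/(4050 − 2300) = 1225/1750 = 0.7
a = 2420 − 0.7(2300) = 810
Equilibrium: Y = 810 + 0.7Y + 945
0.3Y = 1755, so Y = 1755/0.3 = 5850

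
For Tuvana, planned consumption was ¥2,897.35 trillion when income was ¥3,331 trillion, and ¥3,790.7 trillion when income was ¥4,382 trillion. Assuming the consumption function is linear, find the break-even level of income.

Y = 440

MPC = (3790.7 − 2897.35)/(4382 − 3331) = 893.35/1051 = 0.85
a = 2897.35 − 0.85(3331) = 2897.35 − 2831.35 = 66
Break-even: Y = a/(1−MPC) = 66/0.15 = 440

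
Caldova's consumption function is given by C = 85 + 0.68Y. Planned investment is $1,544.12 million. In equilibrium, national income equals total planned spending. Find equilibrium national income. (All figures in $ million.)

Y = 5091

Y = C + I = 85 + 0.68Y + 1544.12
Y − 0.68Y = 1629.12
0.32Y = 1629.12, so Y = 1629.12/0.32 = 5091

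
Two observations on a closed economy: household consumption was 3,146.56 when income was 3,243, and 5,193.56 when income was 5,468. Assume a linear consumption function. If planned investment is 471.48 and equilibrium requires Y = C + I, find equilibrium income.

Y = 7931

MPC = (5193.56 − 3146.56)/(5468 − 3243) = 2047/2225 = 0.92
a = 3146.56 − 0.92(3243) = 163
Equilibrium: Y = 163 + 0.92Y + 471.48
0.08Y = 634.48, so Y = 634.48/0.08 = 7931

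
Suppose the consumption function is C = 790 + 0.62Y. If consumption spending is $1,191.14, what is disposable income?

790 + 0.62Y = 1191.14
0.62Y = 401.14, so Y = 401.14/0.62 = 647

Y = 647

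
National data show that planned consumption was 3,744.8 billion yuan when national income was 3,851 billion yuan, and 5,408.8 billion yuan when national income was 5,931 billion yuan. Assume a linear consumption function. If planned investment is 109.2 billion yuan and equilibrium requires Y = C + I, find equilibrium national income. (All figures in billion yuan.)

MPC = (5408.8 − 3744.8)/(5931 − 3851) = 1664/2080 = 0.8
a = 3744.8 − 0.8(3851) = 664
Equilibrium: Y = 664 + 0.8Y + 109.2
0.2Y = 773.2, so Y = 773.2/0.2 = 3866

Y = 3866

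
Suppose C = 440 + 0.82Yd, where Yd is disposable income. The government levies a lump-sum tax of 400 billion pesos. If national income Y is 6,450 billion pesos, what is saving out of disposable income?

S = 649

Yd = Y − T = 6450 − 400 = 6050
C = 440 + 0.82(6050) = 440 + 4961 = 5401
S = Yd − C = 6050 − 5401 = 649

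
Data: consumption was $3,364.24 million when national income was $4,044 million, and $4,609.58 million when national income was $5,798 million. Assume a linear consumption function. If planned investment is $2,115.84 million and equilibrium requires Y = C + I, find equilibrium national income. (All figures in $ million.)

Y = 8996

MPC = (4609.58 − 3364.24)/(5798 − 4044) = 1245.34/1754 = 0.71
a = 3364.24 − 0.71(4044) = 493
Equilibrium: Y = 493 + 0.71Y + 2115.84
0.29Y = 2608.84, so Y = 2608.84/0.29 = 8996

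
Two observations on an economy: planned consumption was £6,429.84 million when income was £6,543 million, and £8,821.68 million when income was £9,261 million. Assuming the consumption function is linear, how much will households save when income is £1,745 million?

MPC = (8821.68 − 6429.84)/(9261 − 6543) = 2391.84/2718 = 0.88
a = 6429.84 − 0.88(6543) = 6429.84 − 5757.84 = 672
C = 672 + 0.88(1745) = 2207.6
S = 1745 − 2207.6 = -462.6

S = -462.6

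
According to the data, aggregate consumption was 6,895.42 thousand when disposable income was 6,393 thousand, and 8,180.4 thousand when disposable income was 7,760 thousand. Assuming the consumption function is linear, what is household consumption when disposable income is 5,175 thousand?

MPC = (8180.4 − 6895.42)/(7760 − 6393) = 1284.98/1367 = 0.94
a = 6895.42 − 0.94(6393) = 6895.42 − 6009.42 = 886
C = 886 + 0.94(5175) = 886 + 4864.5 = 5750.5

C = 5750.5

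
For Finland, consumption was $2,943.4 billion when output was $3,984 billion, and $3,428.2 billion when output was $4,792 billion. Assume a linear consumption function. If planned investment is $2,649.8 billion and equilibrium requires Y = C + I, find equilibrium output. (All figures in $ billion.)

Y = 8007

MPC = (3428.2 − 2943.4)/(4792 − 3984) = 484.8/808 = 0.6
a = 2943.4 − 0.6(3984) = 553
Equilibrium: Y = 553 + 0.6Y + 2649.8
0.4Y = 3202.8, so Y = 3202.8/0.4 = 8007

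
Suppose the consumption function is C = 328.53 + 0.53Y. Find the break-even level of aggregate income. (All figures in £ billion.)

At break-even, C = Y: 328.53 + 0.53Y = Y
0.47Y = 328.53, so Y = 328.53/0.47 = 699

Y = 699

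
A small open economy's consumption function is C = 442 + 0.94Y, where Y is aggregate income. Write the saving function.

S = -442 + 0.06Y

S = Y − C = Y − (442 + 0.94Y) = -442 + (1 − 0.94)Y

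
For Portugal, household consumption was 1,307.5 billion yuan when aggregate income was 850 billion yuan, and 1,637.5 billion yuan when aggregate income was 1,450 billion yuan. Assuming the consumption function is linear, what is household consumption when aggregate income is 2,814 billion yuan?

MPC = (1637.5 − 1307.5)/(1450 − 850) = 330/600 = 0.55
a = 1307.5 − 0.55(850) = 1307.5 − 467.5 = 840
C = 840 + 0.55(2814) = 840 + 1547.7 = 2387.7

C = 2387.7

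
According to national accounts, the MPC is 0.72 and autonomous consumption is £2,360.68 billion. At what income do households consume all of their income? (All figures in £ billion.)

At break-even, C = Y: 2360.68 + 0.72Y = Y
0.28Y = 2360.68, so Y = 2360.68/0.28 = 8431

Y = 8431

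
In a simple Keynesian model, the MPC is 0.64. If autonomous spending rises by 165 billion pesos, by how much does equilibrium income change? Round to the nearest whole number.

The multiplier is 1/(1 − MPC) = 1/0.36.
ΔY = 165/0.36 = 458.33 ≈ 458

ΔY ≈ 458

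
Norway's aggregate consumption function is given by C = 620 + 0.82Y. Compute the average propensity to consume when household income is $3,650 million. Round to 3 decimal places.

APC = 0.990

C = 620 + 0.82(3650) = 3613
APC = C/Y = 3613/3650 = 0.990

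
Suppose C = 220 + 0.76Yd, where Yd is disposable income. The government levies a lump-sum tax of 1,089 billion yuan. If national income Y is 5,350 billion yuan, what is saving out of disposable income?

S = 802.64

Yd = Y − T = 5350 − 1089 = 4261
C = 220 + 0.76(4261) = 220 + 3238.36 = 3458.36
S = Yd − C = 4261 − 3458.36 = 802.64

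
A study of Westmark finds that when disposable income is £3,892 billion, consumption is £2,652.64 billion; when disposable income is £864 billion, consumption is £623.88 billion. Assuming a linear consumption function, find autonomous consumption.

a = 45

MPC = ΔC/ΔY = (2652.64 − 623.88)/(3892 − 864) = 2028.76/3028 = 0.67
a = C − MPC·Y = 623.88 − 0.67(864) = 623.88 − 578.88 = 45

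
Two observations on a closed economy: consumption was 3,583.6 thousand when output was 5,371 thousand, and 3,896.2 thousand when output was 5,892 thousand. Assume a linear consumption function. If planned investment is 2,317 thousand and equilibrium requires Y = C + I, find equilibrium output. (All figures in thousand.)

MPC = (3896.2 − 3583.6)/(5892 − 5371) = 312.6/521 = 0.6
a = 3583.6 − 0.6(5371) = 361
Equilibrium: Y = 361 + 0.6Y + 2317
0.4Y = 2678, so Y = 2678/0.4 = 6695

Y = 6695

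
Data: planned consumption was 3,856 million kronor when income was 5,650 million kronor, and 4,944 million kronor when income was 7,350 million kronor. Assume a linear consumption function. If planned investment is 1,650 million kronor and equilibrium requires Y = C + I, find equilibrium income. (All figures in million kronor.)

Y = 5250

MPC = (4944 − 3856)/(7350 − 5650) = 1088/1700 = 0.64
a = 3856 − 0.64(5650) = 240
Equilibrium: Y = 240 + 0.64Y + 1650
0.36Y = 1890, so Y = 1890/0.36 = 5250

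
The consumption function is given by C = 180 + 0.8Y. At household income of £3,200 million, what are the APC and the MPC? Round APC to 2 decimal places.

APC = 0.86; MPC = 0.8

MPC = 0.8 (the slope of the consumption function)
C = 180 + 0.8(3200) = 2740, so APC = 2740/3200 = 0.86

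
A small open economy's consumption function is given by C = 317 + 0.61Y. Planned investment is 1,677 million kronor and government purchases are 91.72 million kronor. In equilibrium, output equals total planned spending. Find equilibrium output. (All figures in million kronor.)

Y = C + I + G = 317 + 0.61Y + 1677 + 91.72
Y − 0.61Y = 2085.72
0.39Y = 2085.72, so Y = 2085.72/0.39 = 5348

Y = 5348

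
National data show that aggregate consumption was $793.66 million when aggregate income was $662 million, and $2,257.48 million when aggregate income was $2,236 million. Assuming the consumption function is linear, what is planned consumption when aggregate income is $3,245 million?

MPC = (2257.48 − 793.66)/(2236 − 662) = 1463.82/1574 = 0.93
a = 793.66 − 0.93(662) = 793.66 − 615.66 = 178
C = 178 + 0.93(3245) = 178 + 3017.85 = 3195.85

C = 3195.85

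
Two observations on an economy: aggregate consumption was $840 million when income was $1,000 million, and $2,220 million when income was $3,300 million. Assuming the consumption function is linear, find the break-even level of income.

Y = 600

MPC = (2220 − 840)/(3300 − 1000) = 1380/2300 = 0.6
a = 840 − 0.6(1000) = 840 − 600 = 240
Break-even: Y = a/(1−MPC) = 240/0.4 = 600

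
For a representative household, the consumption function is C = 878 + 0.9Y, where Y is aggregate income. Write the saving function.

S = Y − C = Y − (878 + 0.9Y) = -878 + (1 − 0.9)Y

S = -878 + 0.1Y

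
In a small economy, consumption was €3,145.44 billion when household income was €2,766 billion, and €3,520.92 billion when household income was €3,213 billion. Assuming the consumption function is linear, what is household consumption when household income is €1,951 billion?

MPC = (3520.92 − 3145.44)/(3213 − 2766) = 375.48/447 = 0.84
a = 3145.44 − 0.84(2766) = 3145.44 − 2323.44 = 822
C = 822 + 0.84(1951) = 822 + 1638.84 = 2460.84

C = 2460.84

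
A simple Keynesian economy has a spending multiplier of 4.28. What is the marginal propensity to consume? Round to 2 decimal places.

k = 1/(1 − MPC), so 1 − MPC = 1/k = 1/4.28 = 0.2336
MPC = 1 − 0.2336 = 0.77

MPC = 0.77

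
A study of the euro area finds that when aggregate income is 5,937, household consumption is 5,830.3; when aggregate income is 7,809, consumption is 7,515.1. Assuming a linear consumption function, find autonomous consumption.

a = 487

MPC = ΔC/ΔY = (7515.1 − 5830.3)/(7809 − 5937) = 1684.8/1872 = 0.9
a = C − MPC·Y = 5830.3 − 0.9(5937) = 5830.3 − 5343.3 = 487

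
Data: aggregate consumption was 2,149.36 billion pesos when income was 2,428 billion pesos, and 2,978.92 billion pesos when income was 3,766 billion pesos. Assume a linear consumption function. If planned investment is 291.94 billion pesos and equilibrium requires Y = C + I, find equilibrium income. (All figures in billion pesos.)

MPC = (2978.92 − 2149.36)/(3766 − 2428) = 829.56/1338 = 0.62
a = 2149.36 − 0.62(2428) = 644
Equilibrium: Y = 644 + 0.62Y + 291.94
0.38Y = 935.94, so Y = 935.94/0.38 = 2463

Y = 2463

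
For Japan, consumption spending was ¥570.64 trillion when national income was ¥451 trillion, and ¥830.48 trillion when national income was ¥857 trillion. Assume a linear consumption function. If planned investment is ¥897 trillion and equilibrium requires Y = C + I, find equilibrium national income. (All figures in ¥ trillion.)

MPC = (830.48 − 570.64)/(857 − 451) = 259.84/406 = 0.64
a = 570.64 − 0.64(451) = 282
Equilibrium: Y = 282 + 0.64Y + 897
0.36Y = 1179, so Y = 1179/0.36 = 3275

Y = 3275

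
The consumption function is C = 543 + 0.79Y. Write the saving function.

S = -543 + 0.21Y

S = Y − C = Y − (543 + 0.79Y) = -543 + (1 − 0.79)Y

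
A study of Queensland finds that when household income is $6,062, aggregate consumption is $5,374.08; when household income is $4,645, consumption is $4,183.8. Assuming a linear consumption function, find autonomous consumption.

a = 282

MPC = ΔC/ΔY = (5374.08 − 4183.8)/(6062 − 4645) = 1190.28/1417 = 0.84
a = C − MPC·Y = 4183.8 − 0.84(4645) = 4183.8 − 3901.8 = 282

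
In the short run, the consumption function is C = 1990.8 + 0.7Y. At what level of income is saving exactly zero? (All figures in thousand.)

At break-even, C = Y: 1990.8 + 0.7Y = Y
0.3Y = 1990.8, so Y = 1990.8/0.3 = 6636

Y = 6636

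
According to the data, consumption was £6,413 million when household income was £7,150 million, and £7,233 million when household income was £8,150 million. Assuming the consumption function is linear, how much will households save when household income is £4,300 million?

S = 224

MPC = (7233 − 6413)/(8150 − 7150) = 820/1000 = 0.82
a = 6413 − 0.82(7150) = 6413 − 5863 = 550
C = 550 + 0.82(4300) = 4076
S = 4300 − 4076 = 224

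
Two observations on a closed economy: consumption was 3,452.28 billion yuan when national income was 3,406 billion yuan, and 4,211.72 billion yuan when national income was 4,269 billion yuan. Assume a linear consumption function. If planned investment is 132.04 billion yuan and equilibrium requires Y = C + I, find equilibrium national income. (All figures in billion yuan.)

Y = 4892

MPC = (4211.72 − 3452.28)/(4269 − 3406) = 759.44/863 = 0.88
a = 3452.28 − 0.88(3406) = 455
Equilibrium: Y = 455 + 0.88Y + 132.04
0.12Y = 587.04, so Y = 587.04/0.12 = 4892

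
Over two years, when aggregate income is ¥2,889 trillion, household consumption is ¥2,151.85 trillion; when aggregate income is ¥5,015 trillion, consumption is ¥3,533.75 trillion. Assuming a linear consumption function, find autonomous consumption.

a = 274

MPC = ΔC/ΔY = (3533.75 − 2151.85)/(5015 − 2889) = 1381.9/2126 = 0.65
a = C − MPC·Y = 2151.85 − 0.65(2889) = 2151.85 − 1877.85 = 274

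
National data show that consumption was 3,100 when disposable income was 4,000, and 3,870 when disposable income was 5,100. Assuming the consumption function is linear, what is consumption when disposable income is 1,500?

MPC = (3870 − 3100)/(5100 − 4000) = 770/1100 = 0.7
a = 3100 − 0.7(4000) = 3100 − 2800 = 300
C = 300 + 0.7(1500) = 300 + 1050 = 1350

C = 1350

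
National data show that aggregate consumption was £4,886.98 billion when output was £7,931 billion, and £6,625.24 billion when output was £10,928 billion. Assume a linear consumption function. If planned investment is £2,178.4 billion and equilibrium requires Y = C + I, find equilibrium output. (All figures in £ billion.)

MPC = (6625.24 − 4886.98)/(10928 − 7931) = 1738.26/2997 = 0.58
a = 4886.98 − 0.58(7931) = 287
Equilibrium: Y = 287 + 0.58Y + 2178.4
0.42Y = 2465.4, so Y = 2465.4/0.42 = 5870

Y = 5870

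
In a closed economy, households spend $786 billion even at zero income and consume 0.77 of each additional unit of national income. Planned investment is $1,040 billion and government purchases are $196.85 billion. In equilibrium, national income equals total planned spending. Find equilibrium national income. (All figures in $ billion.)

Y = C + I + G = 786 + 0.77Y + 1040 + 196.85
Y − 0.77Y = 2022.85
0.23Y = 2022.85, so Y = 2022.85/0.23 = 8795

Y = 8795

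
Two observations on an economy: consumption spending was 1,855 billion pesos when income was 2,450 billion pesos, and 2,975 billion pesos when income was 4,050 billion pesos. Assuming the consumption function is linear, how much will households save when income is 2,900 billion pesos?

MPC = (2975 − 1855)/(4050 − 2450) = 1120/1600 = 0.7
a = 1855 − 0.7(2450) = 1855 − 1715 = 140
C = 140 + 0.7(2900) = 2170
S = 2900 − 2170 = 730

S = 730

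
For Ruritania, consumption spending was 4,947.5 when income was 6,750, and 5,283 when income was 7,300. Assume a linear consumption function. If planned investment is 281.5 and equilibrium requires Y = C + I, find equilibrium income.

MPC = (5283 − 4947.5)/(7300 − 6750) = 335.5/550 = 0.61
a = 4947.5 − 0.61(6750) = 830
Equilibrium: Y = 830 + 0.61Y + 281.5
0.39Y = 1111.5, so Y = 1111.5/0.39 = 2850

Y = 2850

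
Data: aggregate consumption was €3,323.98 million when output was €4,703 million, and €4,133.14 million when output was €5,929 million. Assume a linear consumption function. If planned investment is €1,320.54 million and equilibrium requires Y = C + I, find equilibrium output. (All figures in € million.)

Y = 4531

MPC = (4133.14 − 3323.98)/(5929 − 4703) = 809.16/1226 = 0.66
a = 3323.98 − 0.66(4703) = 220
Equilibrium: Y = 220 + 0.66Y + 1320.54
0.34Y = 1540.54, so Y = 1540.54/0.34 = 4531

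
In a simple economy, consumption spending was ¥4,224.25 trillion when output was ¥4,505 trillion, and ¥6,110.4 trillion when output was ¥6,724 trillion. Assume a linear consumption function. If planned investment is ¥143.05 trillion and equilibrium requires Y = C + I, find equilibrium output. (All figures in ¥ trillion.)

MPC = (6110.4 − 4224.25)/(6724 − 4505) = 1886.15/2219 = 0.85
a = 4224.25 − 0.85(4505) = 395
Equilibrium: Y = 395 + 0.85Y + 143.05
0.15Y = 538.05, so Y = 538.05/0.15 = 3587

Y = 3587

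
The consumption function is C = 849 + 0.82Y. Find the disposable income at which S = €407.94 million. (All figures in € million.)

Y = 6983

S = Y − C = -849 + 0.18Y
-849 + 0.18Y = 407.94, so 0.18Y = 1256.94 and Y = 6983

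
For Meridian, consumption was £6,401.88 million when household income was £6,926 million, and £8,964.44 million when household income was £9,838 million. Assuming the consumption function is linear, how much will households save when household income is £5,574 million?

S = 361.88

MPC = (8964.44 − 6401.88)/(9838 − 6926) = 2562.56/2912 = 0.88
a = 6401.88 − 0.88(6926) = 6401.88 − 6094.88 = 307
C = 307 + 0.88(5574) = 5212.12
S = 5574 − 5212.12 = 361.88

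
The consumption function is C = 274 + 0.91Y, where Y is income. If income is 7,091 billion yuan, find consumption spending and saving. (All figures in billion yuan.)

C = 6726.81; S = 364.19

C = 274 + 0.91(7091) = 274 + 6452.81 = 6726.81
S = Y − C = 7091 − 6726.81 = 364.19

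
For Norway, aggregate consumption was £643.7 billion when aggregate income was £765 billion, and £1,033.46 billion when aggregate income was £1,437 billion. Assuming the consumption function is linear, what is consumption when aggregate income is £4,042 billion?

C = 2544.36

MPC = (1033.46 − 643.7)/(1437 − 765) = 389.76/672 = 0.58
a = 643.7 − 0.58(765) = 643.7 − 443.7 = 200
C = 200 + 0.58(4042) = 200 + 2344.36 = 2544.36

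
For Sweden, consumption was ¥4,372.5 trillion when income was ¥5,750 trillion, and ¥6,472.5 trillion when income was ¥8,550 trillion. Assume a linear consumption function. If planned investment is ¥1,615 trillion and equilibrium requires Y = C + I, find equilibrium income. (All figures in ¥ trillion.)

Y = 6700

MPC = (6472.5 − 4372.5)/(8550 − 5750) = 2100/2800 = 0.75
a = 4372.5 − 0.75(5750) = 60
Equilibrium: Y = 60 + 0.75Y + 1615
0.25Y = 1675, so Y = 1675/0.25 = 6700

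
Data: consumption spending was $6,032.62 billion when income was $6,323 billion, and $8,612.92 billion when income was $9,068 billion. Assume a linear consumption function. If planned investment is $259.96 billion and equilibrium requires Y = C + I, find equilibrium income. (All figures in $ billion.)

Y = 5816

MPC = (8612.92 − 6032.62)/(9068 − 6323) = 2580.3/2745 = 0.94
a = 6032.62 − 0.94(6323) = 89
Equilibrium: Y = 89 + 0.94Y + 259.96
0.06Y = 348.96, so Y = 348.96/0.06 = 5816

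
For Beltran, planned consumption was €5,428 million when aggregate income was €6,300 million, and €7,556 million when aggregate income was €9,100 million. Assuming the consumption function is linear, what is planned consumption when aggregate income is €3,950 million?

MPC = (7556 − 5428)/(9100 − 6300) = 2128/2800 = 0.76
a = 5428 − 0.76(6300) = 5428 − 4788 = 640
C = 640 + 0.76(3950) = 640 + 3002 = 3642

C = 3642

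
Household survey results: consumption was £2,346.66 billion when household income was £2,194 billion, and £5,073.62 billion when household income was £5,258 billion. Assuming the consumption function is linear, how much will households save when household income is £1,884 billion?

MPC = (5073.62 − 2346.66)/(5258 − 2194) = 2726.96/3064 = 0.89
a = 2346.66 − 0.89(2194) = 2346.66 − 1952.66 = 394
C = 394 + 0.89(1884) = 2070.76
S = 1884 − 2070.76 = -186.76

S = -186.76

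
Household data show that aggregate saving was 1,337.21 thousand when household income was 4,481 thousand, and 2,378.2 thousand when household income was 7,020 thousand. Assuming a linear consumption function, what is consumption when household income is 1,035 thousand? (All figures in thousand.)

MPS = ΔS/ΔY = (2378.2 − 1337.21)/(7020 − 4481) = 1040.99/2539 = 0.41
MPC = 1 − MPS = 0.59
Autonomous saving = 1337.21 − 0.41(4481) = -500, so a = 500
C = 500 + 0.59(1035) = 500 + 610.65 = 1110.65

C = 1110.65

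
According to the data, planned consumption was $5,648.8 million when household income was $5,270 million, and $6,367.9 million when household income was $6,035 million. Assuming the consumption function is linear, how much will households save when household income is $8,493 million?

MPC = (6367.9 − 5648.8)/(6035 − 5270) = 719.1/765 = 0.94
a = 5648.8 − 0.94(5270) = 5648.8 − 4953.8 = 695
C = 695 + 0.94(8493) = 8678.42
S = 8493 − 8678.42 = -185.42

S = -185.42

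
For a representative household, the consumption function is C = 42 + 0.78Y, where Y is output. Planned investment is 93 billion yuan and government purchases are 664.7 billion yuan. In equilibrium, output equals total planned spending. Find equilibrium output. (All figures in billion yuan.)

Y = 3635

Y = C + I + G = 42 + 0.78Y + 93 + 664.7
Y − 0.78Y = 799.7
0.22Y = 799.7, so Y = 799.7/0.22 = 3635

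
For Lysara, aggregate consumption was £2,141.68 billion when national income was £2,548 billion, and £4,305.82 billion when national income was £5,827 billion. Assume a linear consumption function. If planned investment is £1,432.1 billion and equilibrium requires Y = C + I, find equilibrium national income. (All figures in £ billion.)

Y = 5565

MPC = (4305.82 − 2141.68)/(5827 − 2548) = 2164.14/3279 = 0.66
a = 2141.68 − 0.66(2548) = 460
Equilibrium: Y = 460 + 0.66Y + 1432.1
0.34Y = 1892.1, so Y = 1892.1/0.34 = 5565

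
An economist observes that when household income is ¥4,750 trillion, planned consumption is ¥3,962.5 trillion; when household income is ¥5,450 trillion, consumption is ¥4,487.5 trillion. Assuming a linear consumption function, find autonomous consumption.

a = 400

MPC = ΔC/ΔY = (4487.5 − 3962.5)/(5450 − 4750) = 525/700 = 0.75
a = C − MPC·Y = 3962.5 − 0.75(4750) = 3962.5 − 3562.5 = 400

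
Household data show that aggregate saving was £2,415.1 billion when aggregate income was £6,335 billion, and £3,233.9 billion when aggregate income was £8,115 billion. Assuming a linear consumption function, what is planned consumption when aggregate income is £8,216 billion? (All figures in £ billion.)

MPS = ΔS/ΔY = (3233.9 − 2415.1)/(8115 − 6335) = 818.8/1780 = 0.46
MPC = 1 − MPS = 0.54
Autonomous saving = 2415.1 − 0.46(6335) = -499, so a = 499
C = 499 + 0.54(8216) = 499 + 4436.64 = 4935.64

C = 4935.64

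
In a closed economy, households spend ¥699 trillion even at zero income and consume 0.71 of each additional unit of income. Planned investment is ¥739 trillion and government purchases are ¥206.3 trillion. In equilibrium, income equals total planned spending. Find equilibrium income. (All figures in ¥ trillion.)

Y = C + I + G = 699 + 0.71Y + 739 + 206.3
Y − 0.71Y = 1644.3
0.29Y = 1644.3, so Y = 1644.3/0.29 = 5670

Y = 5670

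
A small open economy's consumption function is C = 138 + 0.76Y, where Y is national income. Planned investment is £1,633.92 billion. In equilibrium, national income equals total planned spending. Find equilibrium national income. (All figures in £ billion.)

Y = 7383

Y = C + I = 138 + 0.76Y + 1633.92
Y − 0.76Y = 1771.92
0.24Y = 1771.92, so Y = 1771.92/0.24 = 7383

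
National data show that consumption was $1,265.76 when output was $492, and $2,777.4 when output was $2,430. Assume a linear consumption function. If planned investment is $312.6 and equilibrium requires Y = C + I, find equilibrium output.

Y = 5430

MPC = (2777.4 − 1265.76)/(2430 − 492) = 1511.64/1938 = 0.78
a = 1265.76 − 0.78(492) = 882
Equilibrium: Y = 882 + 0.78Y + 312.6
0.22Y = 1194.6, so Y = 1194.6/0.22 = 5430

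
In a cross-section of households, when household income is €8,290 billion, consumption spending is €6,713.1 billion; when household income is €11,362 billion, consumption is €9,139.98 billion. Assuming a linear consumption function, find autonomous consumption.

MPC = ΔC/ΔY = (9139.98 − 6713.1)/(11362 − 8290) = 2426.88/3072 = 0.79
a = C − MPC·Y = 6713.1 − 0.79(8290) = 6713.1 − 6549.1 = 164

a = 164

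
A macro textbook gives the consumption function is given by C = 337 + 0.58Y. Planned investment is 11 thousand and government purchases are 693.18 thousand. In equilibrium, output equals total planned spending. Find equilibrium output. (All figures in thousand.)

Y = C + I + G = 337 + 0.58Y + 11 + 693.18
Y − 0.58Y = 1041.18
0.42Y = 1041.18, so Y = 1041.18/0.42 = 2479

Y = 2479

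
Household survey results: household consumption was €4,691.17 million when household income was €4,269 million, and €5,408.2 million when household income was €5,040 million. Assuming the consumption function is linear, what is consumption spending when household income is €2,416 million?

MPC = (5408.2 − 4691.17)/(5040 − 4269) = 717.03/771 = 0.93
a = 4691.17 − 0.93(4269) = 4691.17 − 3970.17 = 721
C = 721 + 0.93(2416) = 721 + 2246.88 = 2967.88

C = 2967.88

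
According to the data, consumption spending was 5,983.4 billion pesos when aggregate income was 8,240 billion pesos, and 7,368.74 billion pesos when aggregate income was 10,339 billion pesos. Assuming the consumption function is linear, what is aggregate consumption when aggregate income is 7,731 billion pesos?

C = 5647.46

MPC = (7368.74 − 5983.4)/(10339 − 8240) = 1385.34/2099 = 0.66
a = 5983.4 − 0.66(8240) = 5983.4 − 5438.4 = 545
C = 545 + 0.66(7731) = 545 + 5102.46 = 5647.46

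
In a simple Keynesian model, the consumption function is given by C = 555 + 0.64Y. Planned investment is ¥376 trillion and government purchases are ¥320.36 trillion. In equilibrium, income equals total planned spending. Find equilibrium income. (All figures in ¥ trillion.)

Y = C + I + G = 555 + 0.64Y + 376 + 320.36
Y − 0.64Y = 1251.36
0.36Y = 1251.36, so Y = 1251.36/0.36 = 3476

Y = 3476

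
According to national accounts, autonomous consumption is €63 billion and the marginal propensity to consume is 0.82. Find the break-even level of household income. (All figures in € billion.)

At break-even, C = Y: 63 + 0.82Y = Y
0.18Y = 63, so Y = 63/0.18 = 350

Y = 350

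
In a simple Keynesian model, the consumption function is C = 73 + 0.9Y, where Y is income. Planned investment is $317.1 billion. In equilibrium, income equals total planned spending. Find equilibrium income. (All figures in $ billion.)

Y = C + I = 73 + 0.9Y + 317.1
Y − 0.9Y = 390.1
0.1Y = 390.1, so Y = 390.1/0.1 = 3901

Y = 3901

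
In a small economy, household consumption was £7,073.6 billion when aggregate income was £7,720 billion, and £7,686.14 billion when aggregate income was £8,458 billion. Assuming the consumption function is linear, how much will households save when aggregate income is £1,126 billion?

MPC = (7686.14 − 7073.6)/(8458 − 7720) = 612.54/738 = 0.83
a = 7073.6 − 0.83(7720) = 7073.6 − 6407.6 = 666
C = 666 + 0.83(1126) = 1600.58
S = 1126 − 1600.58 = -474.58

S = -474.58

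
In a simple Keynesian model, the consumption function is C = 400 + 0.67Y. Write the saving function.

S = Y − C = Y − (400 + 0.67Y) = -400 + (1 − 0.67)Y

S = -400 + 0.33Y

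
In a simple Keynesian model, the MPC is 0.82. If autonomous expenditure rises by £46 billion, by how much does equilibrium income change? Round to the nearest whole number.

The multiplier is 1/(1 − MPC) = 1/0.18.
ΔY = 46/0.18 = 255.56 ≈ 256

ΔY ≈ 256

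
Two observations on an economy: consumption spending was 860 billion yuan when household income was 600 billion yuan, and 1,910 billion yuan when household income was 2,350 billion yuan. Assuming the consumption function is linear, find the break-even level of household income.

Y = 1250

MPC = (1910 − 860)/(2350 − 600) = 1050/1750 = 0.6
a = 860 − 0.6(600) = 860 − 360 = 500
Break-even: Y = a/(1−MPC) = 500/0.4 = 1250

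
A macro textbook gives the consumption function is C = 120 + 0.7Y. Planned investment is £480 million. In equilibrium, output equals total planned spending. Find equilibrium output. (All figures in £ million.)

Y = 2000

Y = C + I = 120 + 0.7Y + 480
Y − 0.7Y = 600
0.3Y = 600, so Y = 600/0.3 = 2000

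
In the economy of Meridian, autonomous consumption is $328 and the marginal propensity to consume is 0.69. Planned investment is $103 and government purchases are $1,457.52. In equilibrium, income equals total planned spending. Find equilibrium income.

Y = C + I + G = 328 + 0.69Y + 103 + 1457.52
Y − 0.69Y = 1888.52
0.31Y = 1888.52, so Y = 1888.52/0.31 = 6092

Y = 6092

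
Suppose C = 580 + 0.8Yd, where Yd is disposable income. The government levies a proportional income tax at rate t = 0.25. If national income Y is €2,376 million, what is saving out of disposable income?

Yd = (1 − 0.25)(2376) = 0.75(2376) = 1782
C = 580 + 0.8(1782) = 580 + 1425.6 = 2005.6
S = Yd − C = 1782 − 2005.6 = -223.6

S = -223.6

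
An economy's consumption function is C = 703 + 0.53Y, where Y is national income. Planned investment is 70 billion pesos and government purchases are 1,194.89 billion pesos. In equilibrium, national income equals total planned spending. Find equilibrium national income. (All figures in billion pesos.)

Y = 4187

Y = C + I + G = 703 + 0.53Y + 70 + 1194.89
Y − 0.53Y = 1967.89
0.47Y = 1967.89, so Y = 1967.89/0.47 = 4187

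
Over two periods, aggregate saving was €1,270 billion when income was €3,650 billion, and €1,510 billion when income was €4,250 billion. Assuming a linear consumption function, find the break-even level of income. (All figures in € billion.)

MPS = ΔS/ΔY = (1510 − 1270)/(4250 − 3650) = 240/600 = 0.4
MPC = 1 − MPS = 0.6
From S(3650) = 1270: −a + 0.4(3650) = 1270, so a = 1460 − 1270 = 190
Break-even (S = 0): Y = a/MPS = 190/0.4 = 475

Y = 475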